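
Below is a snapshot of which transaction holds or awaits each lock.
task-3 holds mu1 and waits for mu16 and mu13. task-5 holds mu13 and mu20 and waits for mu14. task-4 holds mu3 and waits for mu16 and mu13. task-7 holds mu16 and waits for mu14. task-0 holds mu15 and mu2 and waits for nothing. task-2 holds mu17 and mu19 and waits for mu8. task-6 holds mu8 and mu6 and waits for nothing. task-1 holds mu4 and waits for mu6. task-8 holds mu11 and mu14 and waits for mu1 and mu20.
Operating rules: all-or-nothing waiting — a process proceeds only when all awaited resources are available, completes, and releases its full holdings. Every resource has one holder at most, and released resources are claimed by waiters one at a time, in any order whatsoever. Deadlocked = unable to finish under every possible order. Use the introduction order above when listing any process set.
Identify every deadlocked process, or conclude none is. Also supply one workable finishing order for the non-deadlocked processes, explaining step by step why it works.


Deadlocked set: task-3, task-5, task-4, task-7 and task-8.
Key observation: the knot is the closed ring of waits task-3 -> task-5 -> task-8 -> task-3; task-7 is caught in further circular waits and task-4 waits into the deadlock from upstream.
The rest can finish in the order task-6, task-2, task-1, task-0.
Check, step by step:
  task-6 waits on nothing -> runs at once and releases mu8 and mu6
  run task-2 (all its waits — mu8 — are resolved); releases mu17 and mu19
  run task-1 (all its waits — mu6 — are resolved); releases mu4
  task-0 waits on nothing -> runs at once and releases mu15 and mu2


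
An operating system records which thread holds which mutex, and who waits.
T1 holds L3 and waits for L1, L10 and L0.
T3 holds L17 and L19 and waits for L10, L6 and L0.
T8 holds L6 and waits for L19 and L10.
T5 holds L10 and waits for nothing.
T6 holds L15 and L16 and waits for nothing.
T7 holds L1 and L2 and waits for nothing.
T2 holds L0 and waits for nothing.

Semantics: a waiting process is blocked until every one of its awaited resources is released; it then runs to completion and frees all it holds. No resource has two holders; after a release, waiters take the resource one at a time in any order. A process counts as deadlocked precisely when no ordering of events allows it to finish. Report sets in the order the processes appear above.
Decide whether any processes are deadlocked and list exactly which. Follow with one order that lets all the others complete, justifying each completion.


Deadlocked: T3 and T8.
Key observation: along T3 -> T8 -> T3, each member waits on what the next one holds — a deadlock; no other process is dragged down with it.
One completion order for the rest: T7, T6, T2, T5, T1.
Verifying each step:
  T7 waits on nothing -> runs at once and releases L1 and L2
  T6 waits on nothing -> runs at once and releases L15 and L16
  T2 waits on nothing -> runs at once and releases L0
  T5 waits on nothing -> runs at once and releases L10
  T1 waits on L1, L10 and L0 — all released -> runs and releases L3


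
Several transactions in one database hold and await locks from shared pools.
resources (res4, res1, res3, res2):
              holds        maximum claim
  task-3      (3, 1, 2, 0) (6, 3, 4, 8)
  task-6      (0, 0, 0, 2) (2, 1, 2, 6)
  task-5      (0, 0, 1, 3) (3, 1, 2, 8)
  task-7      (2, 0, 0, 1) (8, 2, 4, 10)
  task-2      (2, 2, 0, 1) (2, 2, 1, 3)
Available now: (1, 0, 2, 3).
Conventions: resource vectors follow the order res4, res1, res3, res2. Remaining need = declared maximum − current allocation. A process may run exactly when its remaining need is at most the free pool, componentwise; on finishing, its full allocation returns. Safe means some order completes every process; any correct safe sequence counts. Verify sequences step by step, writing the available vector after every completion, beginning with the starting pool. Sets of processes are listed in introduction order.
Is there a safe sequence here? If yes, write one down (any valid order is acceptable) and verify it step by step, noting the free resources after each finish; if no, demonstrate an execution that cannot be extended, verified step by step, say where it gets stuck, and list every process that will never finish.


SAFE, for example via the order task-2, task-6, task-5, task-3, task-7.
Key observation: reading the order forward, task-6 is the first process whose need (2, 1, 2, 4) meets the free pool (3, 2, 2, 4) exactly on a resource it requests.
Walking it through:
  pool = (1, 0, 2, 3)
  run task-2 (needs (0, 0, 1, 2), free (1, 0, 2, 3)); after release of (2, 2, 0, 1) the pool is (3, 2, 2, 4)
  run task-6 (needs (2, 1, 2, 4), free (3, 2, 2, 4)); after release of (0, 0, 0, 2) the pool is (3, 2, 2, 6)
  run task-5 (needs (3, 1, 1, 5), free (3, 2, 2, 6)); after release of (0, 0, 1, 3) the pool is (3, 2, 3, 9)
  run task-3 (needs (3, 2, 2, 8), free (3, 2, 3, 9)); after release of (3, 1, 2, 0) the pool is (6, 3, 5, 9)
  run task-7 (needs (6, 2, 4, 9), free (6, 3, 5, 9)); after release of (2, 0, 0, 1) the pool is (8, 3, 5, 10)


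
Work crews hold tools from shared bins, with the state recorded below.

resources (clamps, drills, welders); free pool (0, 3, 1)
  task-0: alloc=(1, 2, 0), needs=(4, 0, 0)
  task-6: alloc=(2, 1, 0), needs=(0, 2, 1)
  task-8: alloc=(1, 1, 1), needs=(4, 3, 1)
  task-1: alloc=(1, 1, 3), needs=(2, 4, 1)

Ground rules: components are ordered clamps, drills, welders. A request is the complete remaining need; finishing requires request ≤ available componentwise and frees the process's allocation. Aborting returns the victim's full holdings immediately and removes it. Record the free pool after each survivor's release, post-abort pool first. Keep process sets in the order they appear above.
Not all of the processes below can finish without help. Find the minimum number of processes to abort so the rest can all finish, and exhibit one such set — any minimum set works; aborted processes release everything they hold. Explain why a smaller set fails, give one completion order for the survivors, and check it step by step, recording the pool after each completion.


The answer: abort task-0.
Key observation: task-8 had no path to completion before; after the abort of task-0 ((1, 2, 0) returned), step 3 is where it fits.
Why nothing smaller works: aborting no one leaves the state deadlocked as given.
The survivors complete as task-6, task-1, task-8. Verifying each step (starting from the post-abort pool):
  pool = (1, 5, 1)
  run task-6 (needs (0, 2, 1), free (1, 5, 1)); after release of (2, 1, 0) the pool is (3, 6, 1)
  run task-1 (needs (2, 4, 1), free (3, 6, 1)); after release of (1, 1, 3) the pool is (4, 7, 4)
  run task-8 (needs (4, 3, 1), free (4, 7, 4)); after release of (1, 1, 1) the pool is (5, 8, 5)


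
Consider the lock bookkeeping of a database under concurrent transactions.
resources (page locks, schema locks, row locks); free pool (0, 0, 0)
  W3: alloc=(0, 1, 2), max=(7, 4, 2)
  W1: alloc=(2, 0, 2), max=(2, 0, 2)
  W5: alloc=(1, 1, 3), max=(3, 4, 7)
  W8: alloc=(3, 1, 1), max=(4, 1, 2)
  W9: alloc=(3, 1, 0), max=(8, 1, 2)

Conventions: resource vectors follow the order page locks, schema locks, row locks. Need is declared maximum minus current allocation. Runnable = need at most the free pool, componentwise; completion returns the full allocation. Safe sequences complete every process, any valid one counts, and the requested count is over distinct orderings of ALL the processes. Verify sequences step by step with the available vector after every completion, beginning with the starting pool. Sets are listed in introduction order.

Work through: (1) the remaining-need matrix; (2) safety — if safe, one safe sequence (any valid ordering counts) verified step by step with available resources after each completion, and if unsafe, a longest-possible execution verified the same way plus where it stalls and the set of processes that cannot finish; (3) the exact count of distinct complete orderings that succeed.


(1) Need matrix, components ordered page locks, schema locks, row locks:
  W3: (7, 3, 0)
  W1: (0, 0, 0)
  W5: (2, 3, 4)
  W8: (1, 0, 1)
  W9: (5, 0, 2)
(2) UNSAFE.
Key observation: once W1, W8, W9 finish, the pool peaks at (8, 2, 3) — and every remaining process still needs more schema locks than that.
A maximal execution: W1, W8, W9 — then nothing else fits. Walking it through:
  pool = (0, 0, 0)
  W1: need (0, 0, 0) fits (0, 0, 0); releases (2, 0, 2), pool now (2, 0, 2)
  W8: need (1, 0, 1) fits (2, 0, 2); releases (3, 1, 1), pool now (5, 1, 3)
  W9: need (5, 0, 2) fits (5, 1, 3); releases (3, 1, 0), pool now (8, 2, 3)
  blocked: W3 wants (7, 3, 0), pool (8, 2, 3) — not enough schema locks
  blocked: W5 wants (2, 3, 4), pool (8, 2, 3) — not enough schema locks and row locks
Permanently blocked: W3 and W5.
(3) Exactly 0 of the possible complete orderings are safe sequences.


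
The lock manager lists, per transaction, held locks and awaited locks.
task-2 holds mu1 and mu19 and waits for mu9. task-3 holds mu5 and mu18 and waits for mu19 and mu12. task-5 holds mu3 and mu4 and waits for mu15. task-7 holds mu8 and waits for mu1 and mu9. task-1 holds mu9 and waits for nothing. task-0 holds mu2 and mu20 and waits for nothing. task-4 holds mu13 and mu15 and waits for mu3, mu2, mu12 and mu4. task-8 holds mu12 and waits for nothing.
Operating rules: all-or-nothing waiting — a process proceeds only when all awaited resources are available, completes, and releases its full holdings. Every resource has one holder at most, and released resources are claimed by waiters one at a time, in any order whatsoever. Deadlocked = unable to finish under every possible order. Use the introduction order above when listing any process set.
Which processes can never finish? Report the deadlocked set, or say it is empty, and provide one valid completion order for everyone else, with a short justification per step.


Deadlocked: task-5 and task-4.
Key observation: the wait chain closes on itself along task-5 -> task-4 -> task-5; no other process is dragged down with it.
A valid finishing order for the others: task-0, task-1, task-2, task-8, task-7, task-3.
Check, step by step:
  task-0: no waits; runs immediately, freeing mu2 and mu20
  task-1: no waits; runs immediately, freeing mu9
  task-2: everything it awaited (mu9) is free; runs, freeing mu1 and mu19
  task-8: no waits; runs immediately, freeing mu12
  task-7: everything it awaited (mu1 and mu9) is free; runs, freeing mu8
  task-3: everything it awaited (mu19 and mu12) is free; runs, freeing mu5 and mu18


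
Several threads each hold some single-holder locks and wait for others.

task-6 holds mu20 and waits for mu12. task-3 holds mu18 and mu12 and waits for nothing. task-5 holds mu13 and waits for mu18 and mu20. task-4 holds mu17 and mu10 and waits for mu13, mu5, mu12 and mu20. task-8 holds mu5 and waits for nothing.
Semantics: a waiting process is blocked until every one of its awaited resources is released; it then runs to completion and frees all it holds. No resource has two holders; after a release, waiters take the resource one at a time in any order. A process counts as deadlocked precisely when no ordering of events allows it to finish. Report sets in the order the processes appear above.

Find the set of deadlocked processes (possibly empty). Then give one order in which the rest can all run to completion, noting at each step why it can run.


Nothing here is deadlocked.
Key observation: the wait graph is acyclic; completion cascades from the unblocked processes through everyone else.
A valid finishing order for the others: task-8, task-3, task-6, task-5, task-4.
Walking it through:
  run task-8 (it waits on nothing); releases mu5
  run task-3 (it waits on nothing); releases mu18 and mu12
  task-6: everything it awaited (mu12) is free; runs, freeing mu20
  task-5: everything it awaited (mu18 and mu20) is free; runs, freeing mu13
  task-4: everything it awaited (mu13, mu5, mu12 and mu20) is free; runs, freeing mu17 and mu10


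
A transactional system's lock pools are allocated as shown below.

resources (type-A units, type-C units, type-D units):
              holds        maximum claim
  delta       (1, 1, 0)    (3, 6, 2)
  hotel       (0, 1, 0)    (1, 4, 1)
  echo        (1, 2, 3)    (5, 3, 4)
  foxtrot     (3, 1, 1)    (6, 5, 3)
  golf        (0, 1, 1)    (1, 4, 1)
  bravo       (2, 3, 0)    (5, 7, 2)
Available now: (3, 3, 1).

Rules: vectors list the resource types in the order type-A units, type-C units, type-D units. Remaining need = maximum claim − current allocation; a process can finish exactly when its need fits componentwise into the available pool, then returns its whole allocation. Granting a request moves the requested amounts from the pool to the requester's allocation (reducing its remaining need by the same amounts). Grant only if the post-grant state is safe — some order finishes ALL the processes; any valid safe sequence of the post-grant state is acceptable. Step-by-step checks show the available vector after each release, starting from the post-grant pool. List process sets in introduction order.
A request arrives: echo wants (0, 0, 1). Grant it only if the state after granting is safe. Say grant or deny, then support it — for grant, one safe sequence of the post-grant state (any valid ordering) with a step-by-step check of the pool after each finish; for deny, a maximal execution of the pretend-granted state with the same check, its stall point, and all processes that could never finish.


DENY. Granting would leave the state unsafe.
Key observation: after golf, hotel the pool peaks at (3, 5, 1), and each blocked process is short somewhere: delta on type-D units; echo on type-A units; foxtrot on type-D units; bravo on type-D units.
Pretend the grant happened; the run golf, hotel goes as far as possible. Step-by-step check:
  pool = (3, 3, 0)
  run golf (needs (1, 3, 0), free (3, 3, 0)); after release of (0, 1, 1) the pool is (3, 4, 1)
  run hotel (needs (1, 3, 1), free (3, 4, 1)); after release of (0, 1, 0) the pool is (3, 5, 1)
  delta still needs (2, 5, 2) but only (3, 5, 1) is free — short on type-D units
  echo still needs (4, 1, 0) but only (3, 5, 1) is free — short on type-A units
  foxtrot still needs (3, 4, 2) but only (3, 5, 1) is free — short on type-D units
  bravo still needs (3, 4, 2) but only (3, 5, 1) is free — short on type-D units
Processes that could never finish after the grant: delta, echo, foxtrot and bravo.


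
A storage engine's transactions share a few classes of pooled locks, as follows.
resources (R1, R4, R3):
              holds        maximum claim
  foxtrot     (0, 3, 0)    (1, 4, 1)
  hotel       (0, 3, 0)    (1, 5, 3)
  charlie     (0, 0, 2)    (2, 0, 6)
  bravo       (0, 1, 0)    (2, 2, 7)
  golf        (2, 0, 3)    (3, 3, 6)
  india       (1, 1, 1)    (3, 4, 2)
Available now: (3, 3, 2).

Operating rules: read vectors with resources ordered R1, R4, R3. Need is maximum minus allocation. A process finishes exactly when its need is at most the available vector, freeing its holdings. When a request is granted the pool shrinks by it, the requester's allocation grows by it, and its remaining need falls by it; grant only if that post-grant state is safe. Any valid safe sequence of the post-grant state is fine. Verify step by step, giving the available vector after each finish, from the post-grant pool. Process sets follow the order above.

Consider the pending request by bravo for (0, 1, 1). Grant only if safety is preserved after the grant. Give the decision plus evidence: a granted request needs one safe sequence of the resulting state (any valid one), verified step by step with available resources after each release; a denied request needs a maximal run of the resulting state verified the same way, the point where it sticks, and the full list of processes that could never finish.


DENY. Granting would leave the state unsafe.
Key observation: no order helps: past foxtrot, india, the free pool tops out at (4, 6, 2), below what each blocked process needs in R3.
On the post-grant state, foxtrot, india is a maximal run — nothing extends it. Walking it through:
  pool = (3, 2, 1)
  foxtrot: need (1, 1, 1) fits (3, 2, 1); releases (0, 3, 0), pool now (3, 5, 1)
  india: need (2, 3, 1) fits (3, 5, 1); releases (1, 1, 1), pool now (4, 6, 2)
  hotel still needs (1, 2, 3) but only (4, 6, 2) is free — short on R3
  charlie still needs (2, 0, 4) but only (4, 6, 2) is free — short on R3
  bravo still needs (2, 0, 6) but only (4, 6, 2) is free — short on R3
  golf still needs (1, 3, 3) but only (4, 6, 2) is free — short on R3
Processes that could never finish after the grant: hotel, charlie, bravo and golf.


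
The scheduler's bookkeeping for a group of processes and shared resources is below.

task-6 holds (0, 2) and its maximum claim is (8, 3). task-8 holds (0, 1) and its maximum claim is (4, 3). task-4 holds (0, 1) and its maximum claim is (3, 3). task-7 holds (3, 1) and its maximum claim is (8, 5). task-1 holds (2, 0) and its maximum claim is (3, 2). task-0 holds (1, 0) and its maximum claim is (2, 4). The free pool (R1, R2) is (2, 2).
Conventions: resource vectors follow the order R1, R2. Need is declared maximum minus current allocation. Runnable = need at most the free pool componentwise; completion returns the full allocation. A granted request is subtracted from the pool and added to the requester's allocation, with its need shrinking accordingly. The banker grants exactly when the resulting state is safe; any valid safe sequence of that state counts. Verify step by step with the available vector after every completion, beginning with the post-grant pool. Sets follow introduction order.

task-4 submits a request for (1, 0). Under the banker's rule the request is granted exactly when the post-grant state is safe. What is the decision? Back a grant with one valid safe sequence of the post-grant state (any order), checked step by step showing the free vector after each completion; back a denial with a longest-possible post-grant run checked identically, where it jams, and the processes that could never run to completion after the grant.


GRANT: granting preserves safety; a valid post-grant sequence is task-1, task-4, task-8, task-0, task-7, task-6.
Key observation: after the grant the pool drops to (1, 2), which still lets task-1 finish first and unwind the rest.
Verifying the post-grant state step by step:
  pool = (1, 2)
  task-1: need (1, 2) fits (1, 2); releases (2, 0), pool now (3, 2)
  task-4: need (2, 2) fits (3, 2); releases (1, 1), pool now (4, 3)
  task-8: need (4, 2) fits (4, 3); releases (0, 1), pool now (4, 4)
  task-0: need (1, 4) fits (4, 4); releases (1, 0), pool now (5, 4)
  task-7: need (5, 4) fits (5, 4); releases (3, 1), pool now (8, 5)
  task-6: need (8, 1) fits (8, 5); releases (0, 2), pool now (8, 7)


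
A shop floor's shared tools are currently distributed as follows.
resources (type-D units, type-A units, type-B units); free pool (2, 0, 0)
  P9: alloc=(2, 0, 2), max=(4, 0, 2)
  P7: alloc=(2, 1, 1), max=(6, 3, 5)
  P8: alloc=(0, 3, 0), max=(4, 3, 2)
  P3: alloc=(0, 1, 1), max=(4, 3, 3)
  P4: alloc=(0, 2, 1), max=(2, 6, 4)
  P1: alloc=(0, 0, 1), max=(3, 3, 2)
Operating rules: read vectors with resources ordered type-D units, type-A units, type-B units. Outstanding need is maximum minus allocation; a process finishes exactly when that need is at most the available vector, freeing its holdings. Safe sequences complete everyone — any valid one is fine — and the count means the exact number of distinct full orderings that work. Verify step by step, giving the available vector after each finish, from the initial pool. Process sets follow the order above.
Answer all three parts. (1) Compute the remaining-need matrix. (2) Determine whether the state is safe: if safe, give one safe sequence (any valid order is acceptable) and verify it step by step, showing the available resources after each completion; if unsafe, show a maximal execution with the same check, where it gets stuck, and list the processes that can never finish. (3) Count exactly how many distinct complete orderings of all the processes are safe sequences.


(1) Outstanding need per process (order type-D units, type-A units, type-B units):
  P9: (2, 0, 0)
  P7: (4, 2, 4)
  P8: (4, 0, 2)
  P3: (4, 2, 2)
  P4: (2, 4, 3)
  P1: (3, 3, 1)
(2) SAFE — a valid safe sequence is P9, P8, P3, P1, P4, P7.
Key observation: reading the order forward, P9 is the first process whose need (2, 0, 0) meets the free pool (2, 0, 0) exactly on a resource it requests.
Walking it through:
  pool = (2, 0, 0)
  P9 needs (2, 0, 0) <= (2, 0, 0) -> finishes; pool += (2, 0, 2) = (4, 0, 2)
  P8 needs (4, 0, 2) <= (4, 0, 2) -> finishes; pool += (0, 3, 0) = (4, 3, 2)
  P3 needs (4, 2, 2) <= (4, 3, 2) -> finishes; pool += (0, 1, 1) = (4, 4, 3)
  P1 needs (3, 3, 1) <= (4, 4, 3) -> finishes; pool += (0, 0, 1) = (4, 4, 4)
  P4 needs (2, 4, 3) <= (4, 4, 4) -> finishes; pool += (0, 2, 1) = (4, 6, 5)
  P7 needs (4, 2, 4) <= (4, 6, 5) -> finishes; pool += (2, 1, 1) = (6, 7, 6)
(3) The exact count: 6 of the possible complete orderings are safe sequences.


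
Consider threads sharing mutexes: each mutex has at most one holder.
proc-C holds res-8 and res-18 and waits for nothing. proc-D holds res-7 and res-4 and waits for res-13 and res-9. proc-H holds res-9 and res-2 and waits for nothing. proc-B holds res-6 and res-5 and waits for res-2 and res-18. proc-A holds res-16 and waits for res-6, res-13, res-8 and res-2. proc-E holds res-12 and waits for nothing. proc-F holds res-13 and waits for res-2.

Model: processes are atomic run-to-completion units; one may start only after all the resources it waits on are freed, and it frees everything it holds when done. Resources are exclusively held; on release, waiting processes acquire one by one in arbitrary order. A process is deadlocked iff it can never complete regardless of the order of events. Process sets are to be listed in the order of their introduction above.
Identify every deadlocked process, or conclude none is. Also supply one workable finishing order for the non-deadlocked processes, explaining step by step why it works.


The deadlocked set is empty.
Key observation: there is no circular wait here — follow any chain and it reaches a process that is free to run now.
A valid finishing order for the others: proc-H, proc-E, proc-F, proc-C, proc-B, proc-A, proc-D.
Walking it through:
  proc-H waits on nothing -> runs at once and releases res-9 and res-2
  proc-E waits on nothing -> runs at once and releases res-12
  run proc-F (all its waits — res-2 — are resolved); releases res-13
  proc-C waits on nothing -> runs at once and releases res-8 and res-18
  run proc-B (all its waits — res-2 and res-18 — are resolved); releases res-6 and res-5
  run proc-A (all its waits — res-6, res-13, res-8 and res-2 — are resolved); releases res-16
  run proc-D (all its waits — res-13 and res-9 — are resolved); releases res-7 and res-4


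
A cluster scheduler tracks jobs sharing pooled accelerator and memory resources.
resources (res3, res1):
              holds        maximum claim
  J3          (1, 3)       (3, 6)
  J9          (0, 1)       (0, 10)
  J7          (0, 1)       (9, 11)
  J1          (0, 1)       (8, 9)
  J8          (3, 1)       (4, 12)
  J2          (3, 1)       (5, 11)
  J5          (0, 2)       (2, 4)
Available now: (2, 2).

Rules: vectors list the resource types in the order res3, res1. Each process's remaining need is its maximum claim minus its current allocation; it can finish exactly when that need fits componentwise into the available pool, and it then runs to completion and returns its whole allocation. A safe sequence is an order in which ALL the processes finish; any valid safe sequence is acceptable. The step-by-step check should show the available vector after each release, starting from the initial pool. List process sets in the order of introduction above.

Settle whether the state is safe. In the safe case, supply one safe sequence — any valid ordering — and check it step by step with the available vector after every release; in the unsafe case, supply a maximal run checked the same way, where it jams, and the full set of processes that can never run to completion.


UNSAFE.
Key observation: J5, J3 can finish, but then (3, 7) is all there is, and the blocked group's res1 demands exceed it.
Going as far as possible: J5, J3; after that, nothing fits. Walking it through:
  pool = (2, 2)
  J5 needs (2, 2) <= (2, 2) -> finishes; pool += (0, 2) = (2, 4)
  J3 needs (2, 3) <= (2, 4) -> finishes; pool += (1, 3) = (3, 7)
  blocked: J9 wants (0, 9), pool (3, 7) — not enough res1
  blocked: J7 wants (9, 10), pool (3, 7) — not enough res3 and res1
  blocked: J1 wants (8, 8), pool (3, 7) — not enough res3 and res1
  blocked: J8 wants (1, 11), pool (3, 7) — not enough res1
  blocked: J2 wants (2, 10), pool (3, 7) — not enough res1
Processes that can never finish: J9, J7, J1, J8 and J2.


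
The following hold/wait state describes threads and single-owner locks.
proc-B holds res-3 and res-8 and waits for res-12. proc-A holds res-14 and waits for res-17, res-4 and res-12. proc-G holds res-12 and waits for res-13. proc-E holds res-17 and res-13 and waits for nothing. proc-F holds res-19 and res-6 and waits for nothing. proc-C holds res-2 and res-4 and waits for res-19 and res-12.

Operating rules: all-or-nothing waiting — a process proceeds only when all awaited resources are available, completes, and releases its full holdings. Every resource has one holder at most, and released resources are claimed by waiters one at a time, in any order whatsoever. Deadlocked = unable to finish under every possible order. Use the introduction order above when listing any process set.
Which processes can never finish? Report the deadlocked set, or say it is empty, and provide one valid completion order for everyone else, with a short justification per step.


Nothing here is deadlocked.
Key observation: the wait relation is loop-free; peeling off processes with no waits unwinds the whole state.
The rest can finish in the order proc-E, proc-F, proc-G, proc-C, proc-B, proc-A.
Verifying each step:
  proc-E: no waits; runs immediately, freeing res-17 and res-13
  proc-F: no waits; runs immediately, freeing res-19 and res-6
  proc-G waits on res-13 — all released -> runs and releases res-12
  proc-C waits on res-19 and res-12 — all released -> runs and releases res-2 and res-4
  proc-B waits on res-12 — all released -> runs and releases res-3 and res-8
  proc-A waits on res-17, res-4 and res-12 — all released -> runs and releases res-14


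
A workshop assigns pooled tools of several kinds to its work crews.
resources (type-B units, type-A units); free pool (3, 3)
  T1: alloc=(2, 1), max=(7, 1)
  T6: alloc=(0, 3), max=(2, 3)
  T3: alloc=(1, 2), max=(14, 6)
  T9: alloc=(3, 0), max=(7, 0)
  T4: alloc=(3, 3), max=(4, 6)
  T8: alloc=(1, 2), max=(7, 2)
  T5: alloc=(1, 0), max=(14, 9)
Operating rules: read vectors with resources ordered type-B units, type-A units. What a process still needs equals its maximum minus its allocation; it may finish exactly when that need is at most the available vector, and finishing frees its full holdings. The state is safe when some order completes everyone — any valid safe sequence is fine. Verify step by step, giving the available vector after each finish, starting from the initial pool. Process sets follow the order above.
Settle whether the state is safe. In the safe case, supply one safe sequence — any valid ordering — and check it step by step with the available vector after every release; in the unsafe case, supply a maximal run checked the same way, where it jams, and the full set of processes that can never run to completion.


UNSAFE — no complete ordering exists.
Key observation: no order helps: past T6, T4, T9, T8, T1, the free pool tops out at (12, 12), below what each blocked process needs in type-B units.
A maximal execution: T6, T4, T9, T8, T1 — then nothing else fits. Check, step by step:
  pool = (3, 3)
  T6 needs (2, 0) <= (3, 3) -> finishes; pool += (0, 3) = (3, 6)
  T4 needs (1, 3) <= (3, 6) -> finishes; pool += (3, 3) = (6, 9)
  T9 needs (4, 0) <= (6, 9) -> finishes; pool += (3, 0) = (9, 9)
  T8 needs (6, 0) <= (9, 9) -> finishes; pool += (1, 2) = (10, 11)
  T1 needs (5, 0) <= (10, 11) -> finishes; pool += (2, 1) = (12, 12)
  blocked: T3 wants (13, 4), pool (12, 12) — not enough type-B units
  blocked: T5 wants (13, 9), pool (12, 12) — not enough type-B units
Permanently blocked: T3 and T5.


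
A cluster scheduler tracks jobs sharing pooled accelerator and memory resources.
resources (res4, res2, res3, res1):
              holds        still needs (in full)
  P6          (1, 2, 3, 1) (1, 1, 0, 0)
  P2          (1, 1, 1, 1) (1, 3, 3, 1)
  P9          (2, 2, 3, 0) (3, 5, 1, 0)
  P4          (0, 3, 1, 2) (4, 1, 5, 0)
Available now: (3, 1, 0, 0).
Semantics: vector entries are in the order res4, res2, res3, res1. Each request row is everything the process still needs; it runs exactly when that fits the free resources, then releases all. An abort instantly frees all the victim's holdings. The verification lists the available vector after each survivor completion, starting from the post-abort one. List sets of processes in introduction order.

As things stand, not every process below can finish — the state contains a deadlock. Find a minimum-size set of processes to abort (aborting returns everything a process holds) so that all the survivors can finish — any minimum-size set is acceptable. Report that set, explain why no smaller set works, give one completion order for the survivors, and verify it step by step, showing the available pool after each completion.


Abort P4.
Key observation: P9 was stuck for good until P4 gave back (0, 3, 1, 2); in the order shown it finishes at step 3.
Minimality: the empty abort set fails — the state is deadlocked as it stands.
Survivors finish in the order: P6, P2, P9. Step-by-step check (pool after the aborts first):
  pool = (3, 4, 1, 2)
  run P6 (needs (1, 1, 0, 0), free (3, 4, 1, 2)); after release of (1, 2, 3, 1) the pool is (4, 6, 4, 3)
  run P2 (needs (1, 3, 3, 1), free (4, 6, 4, 3)); after release of (1, 1, 1, 1) the pool is (5, 7, 5, 4)
  run P9 (needs (3, 5, 1, 0), free (5, 7, 5, 4)); after release of (2, 2, 3, 0) the pool is (7, 9, 8, 4)


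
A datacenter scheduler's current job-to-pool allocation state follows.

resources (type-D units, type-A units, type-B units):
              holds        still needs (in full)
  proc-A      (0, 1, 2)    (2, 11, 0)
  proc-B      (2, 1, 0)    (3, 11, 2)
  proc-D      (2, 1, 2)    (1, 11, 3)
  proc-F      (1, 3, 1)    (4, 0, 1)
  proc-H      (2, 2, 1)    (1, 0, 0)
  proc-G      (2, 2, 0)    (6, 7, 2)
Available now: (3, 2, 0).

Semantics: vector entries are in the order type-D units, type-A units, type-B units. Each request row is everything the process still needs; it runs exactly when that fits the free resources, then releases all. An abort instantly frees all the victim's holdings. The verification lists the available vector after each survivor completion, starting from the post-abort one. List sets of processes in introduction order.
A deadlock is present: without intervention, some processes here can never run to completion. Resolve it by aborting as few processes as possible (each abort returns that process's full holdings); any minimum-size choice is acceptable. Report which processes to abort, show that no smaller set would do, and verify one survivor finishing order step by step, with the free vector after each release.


Minimum abort set: proc-A and proc-D.
Key observation: proc-B could never have finished before the abort; with (2, 2, 4) returned by proc-A and proc-D, it fits at step 4.
No one abort is enough; case by case: proc-A alone leaves proc-B blocked (short on type-A units); proc-B alone leaves proc-A blocked (short on type-A units); proc-D alone leaves proc-A blocked (short on type-A units); proc-F alone leaves proc-A blocked (short on type-A units); proc-H alone leaves proc-A blocked (short on type-A units); proc-G alone leaves proc-A blocked (short on type-A units).
Survivors finish in the order: proc-H, proc-F, proc-G, proc-B. Check, step by step (pool after the aborts first):
  pool = (5, 4, 4)
  proc-H needs (1, 0, 0) <= (5, 4, 4) -> finishes; pool += (2, 2, 1) = (7, 6, 5)
  proc-F needs (4, 0, 1) <= (7, 6, 5) -> finishes; pool += (1, 3, 1) = (8, 9, 6)
  proc-G needs (6, 7, 2) <= (8, 9, 6) -> finishes; pool += (2, 2, 0) = (10, 11, 6)
  proc-B needs (3, 11, 2) <= (10, 11, 6) -> finishes; pool += (2, 1, 0) = (12, 12, 6)


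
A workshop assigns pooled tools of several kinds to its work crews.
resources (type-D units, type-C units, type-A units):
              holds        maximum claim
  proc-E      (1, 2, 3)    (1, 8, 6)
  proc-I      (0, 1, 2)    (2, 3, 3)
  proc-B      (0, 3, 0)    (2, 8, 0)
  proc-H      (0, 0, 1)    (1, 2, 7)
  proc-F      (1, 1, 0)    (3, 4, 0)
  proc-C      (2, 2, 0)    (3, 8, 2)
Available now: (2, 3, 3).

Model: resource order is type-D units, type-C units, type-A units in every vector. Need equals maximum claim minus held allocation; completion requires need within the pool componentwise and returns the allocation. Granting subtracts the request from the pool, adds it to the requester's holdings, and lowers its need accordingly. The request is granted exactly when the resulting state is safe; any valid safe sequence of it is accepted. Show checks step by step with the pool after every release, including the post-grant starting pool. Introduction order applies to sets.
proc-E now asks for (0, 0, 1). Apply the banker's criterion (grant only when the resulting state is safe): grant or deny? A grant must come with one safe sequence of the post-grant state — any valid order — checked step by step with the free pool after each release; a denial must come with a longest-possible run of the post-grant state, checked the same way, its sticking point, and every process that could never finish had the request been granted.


GRANT. The post-grant state is safe; one safe sequence: proc-I, proc-F, proc-B, proc-E, proc-H, proc-C.
Key observation: after the grant the pool drops to (2, 3, 2), which still lets proc-I finish first and unwind the rest.
Check on the post-grant state, step by step:
  pool = (2, 3, 2)
  run proc-I (needs (2, 2, 1), free (2, 3, 2)); after release of (0, 1, 2) the pool is (2, 4, 4)
  run proc-F (needs (2, 3, 0), free (2, 4, 4)); after release of (1, 1, 0) the pool is (3, 5, 4)
  run proc-B (needs (2, 5, 0), free (3, 5, 4)); after release of (0, 3, 0) the pool is (3, 8, 4)
  run proc-E (needs (0, 6, 2), free (3, 8, 4)); after release of (1, 2, 4) the pool is (4, 10, 8)
  run proc-H (needs (1, 2, 6), free (4, 10, 8)); after release of (0, 0, 1) the pool is (4, 10, 9)
  run proc-C (needs (1, 6, 2), free (4, 10, 9)); after release of (2, 2, 0) the pool is (6, 12, 9)


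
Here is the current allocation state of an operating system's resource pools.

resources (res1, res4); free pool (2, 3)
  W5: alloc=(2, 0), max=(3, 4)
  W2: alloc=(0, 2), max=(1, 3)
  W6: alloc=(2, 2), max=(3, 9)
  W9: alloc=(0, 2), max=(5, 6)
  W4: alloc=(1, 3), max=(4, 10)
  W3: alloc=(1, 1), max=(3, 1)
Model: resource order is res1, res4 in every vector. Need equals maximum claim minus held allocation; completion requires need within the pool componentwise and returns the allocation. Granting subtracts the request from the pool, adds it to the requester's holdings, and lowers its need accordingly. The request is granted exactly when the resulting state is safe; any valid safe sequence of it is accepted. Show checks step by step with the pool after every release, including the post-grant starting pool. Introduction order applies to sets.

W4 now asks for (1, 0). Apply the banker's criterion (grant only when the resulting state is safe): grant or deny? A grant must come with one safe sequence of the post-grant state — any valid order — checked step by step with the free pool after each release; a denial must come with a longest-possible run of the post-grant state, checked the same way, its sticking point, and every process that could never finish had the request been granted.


DENY — the pretend-granted state is unsafe.
Key observation: after W2, W5, W3 the pool peaks at (4, 6), and each blocked process is short somewhere: W6 on res4; W9 on res1; W4 on res4.
On the post-grant state, W2, W5, W3 is a maximal run — nothing extends it. Verifying each step:
  pool = (1, 3)
  run W2 (needs (1, 1), free (1, 3)); after release of (0, 2) the pool is (1, 5)
  run W5 (needs (1, 4), free (1, 5)); after release of (2, 0) the pool is (3, 5)
  run W3 (needs (2, 0), free (3, 5)); after release of (1, 1) the pool is (4, 6)
  blocked: W6 wants (1, 7), pool (4, 6) — not enough res4
  blocked: W9 wants (5, 4), pool (4, 6) — not enough res1
  blocked: W4 wants (2, 7), pool (4, 6) — not enough res4
Processes that could never finish after the grant: W6, W9 and W4.


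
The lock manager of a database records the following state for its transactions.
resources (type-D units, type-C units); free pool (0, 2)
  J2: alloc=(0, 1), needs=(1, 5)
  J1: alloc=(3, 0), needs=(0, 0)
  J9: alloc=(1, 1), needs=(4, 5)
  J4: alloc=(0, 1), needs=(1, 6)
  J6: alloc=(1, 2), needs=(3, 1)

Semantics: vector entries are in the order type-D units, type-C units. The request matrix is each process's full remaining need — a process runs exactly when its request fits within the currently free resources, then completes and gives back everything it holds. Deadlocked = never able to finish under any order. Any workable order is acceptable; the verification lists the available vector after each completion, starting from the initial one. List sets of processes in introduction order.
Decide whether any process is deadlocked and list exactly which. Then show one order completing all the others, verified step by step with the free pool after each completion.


The deadlocked set is J2, J9 and J4.
Key observation: type-C units is the bottleneck — with J1, J6 done the pool holds (4, 4), short of every remaining need.
A valid finishing order for the others: J1, J6. Verifying each step:
  pool = (0, 2)
  J1: need (0, 0) fits (0, 2); releases (3, 0), pool now (3, 2)
  J6: need (3, 1) fits (3, 2); releases (1, 2), pool now (4, 4)
The stuck group stays short no matter what:
  J2 cannot run: need (1, 5) vs free (4, 4) (insufficient type-C units)
  J9 cannot run: need (4, 5) vs free (4, 4) (insufficient type-C units)
  J4 cannot run: need (1, 6) vs free (4, 4) (insufficient type-C units)


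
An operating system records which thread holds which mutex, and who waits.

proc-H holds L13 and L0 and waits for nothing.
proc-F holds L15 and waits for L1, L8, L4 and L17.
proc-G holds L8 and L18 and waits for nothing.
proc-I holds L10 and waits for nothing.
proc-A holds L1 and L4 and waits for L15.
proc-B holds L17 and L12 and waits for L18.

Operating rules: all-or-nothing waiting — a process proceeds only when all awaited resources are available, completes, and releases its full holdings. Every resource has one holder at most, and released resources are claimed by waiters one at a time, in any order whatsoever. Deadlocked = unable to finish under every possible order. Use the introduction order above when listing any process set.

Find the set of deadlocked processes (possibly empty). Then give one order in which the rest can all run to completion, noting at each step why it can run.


Deadlocked set: proc-F and proc-A.
Key observation: the wait chain closes on itself along proc-F -> proc-A -> proc-F; no other process is dragged down with it.
One completion order for the rest: proc-H, proc-G, proc-I, proc-B.
Walking it through:
  run proc-H (it waits on nothing); releases L13 and L0
  run proc-G (it waits on nothing); releases L8 and L18
  run proc-I (it waits on nothing); releases L10
  proc-B waits on L18 — all released -> runs and releases L17 and L12


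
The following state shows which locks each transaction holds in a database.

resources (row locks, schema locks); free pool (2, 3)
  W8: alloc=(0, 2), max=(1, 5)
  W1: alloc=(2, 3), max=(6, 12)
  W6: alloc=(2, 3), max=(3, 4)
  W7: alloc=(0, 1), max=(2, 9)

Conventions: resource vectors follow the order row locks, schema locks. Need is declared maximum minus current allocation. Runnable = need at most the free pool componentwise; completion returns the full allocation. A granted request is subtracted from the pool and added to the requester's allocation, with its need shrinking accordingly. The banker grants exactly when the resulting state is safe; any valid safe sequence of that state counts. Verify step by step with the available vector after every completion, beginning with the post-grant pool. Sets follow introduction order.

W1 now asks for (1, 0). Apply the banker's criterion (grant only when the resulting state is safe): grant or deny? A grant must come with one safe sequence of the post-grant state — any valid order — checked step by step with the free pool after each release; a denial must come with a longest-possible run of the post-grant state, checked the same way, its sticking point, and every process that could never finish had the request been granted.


GRANT — the state after the grant stays safe, e.g. via W6, W8, W7, W1.
Key observation: the grant leaves (1, 3) free — enough for W6, whose release restarts the cascade.
Step-by-step check of the post-grant state:
  pool = (1, 3)
  W6: need (1, 1) fits (1, 3); releases (2, 3), pool now (3, 6)
  W8: need (1, 3) fits (3, 6); releases (0, 2), pool now (3, 8)
  W7: need (2, 8) fits (3, 8); releases (0, 1), pool now (3, 9)
  W1: need (3, 9) fits (3, 9); releases (3, 3), pool now (6, 12)
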